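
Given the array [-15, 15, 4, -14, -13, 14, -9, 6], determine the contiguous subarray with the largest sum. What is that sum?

Using Kadane's algorithm on [-15, 15, 4, -14, -13, 14, -9, 6]:

Scanning through the array:
Position 1 (value 15): max_ending_here = 15, max_so_far = 15
Position 2 (value 4): max_ending_here = 19, max_so_far = 19
Position 3 (value -14): max_ending_here = 5, max_so_far = 19
Position 4 (value -13): max_ending_here = -8, max_so_far = 19
Position 5 (value 14): max_ending_here = 14, max_so_far = 19
Position 6 (value -9): max_ending_here = 5, max_so_far = 19
Position 7 (value 6): max_ending_here = 11, max_so_far = 19

Maximum subarray: [15, 4]
Maximum sum: 19

The maximum subarray is [15, 4] with sum 19. This subarray runs from index 1 to index 2.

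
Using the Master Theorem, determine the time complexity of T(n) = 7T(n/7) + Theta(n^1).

Master Theorem for T(n) = 7T(n/7) + O(n^1):

a = 7, b = 7, c = 1
log_b(a) = log_7(7) = 1.0000

Case 2: c = 1 = log_7(7) = 1.0000
T(n) = O(n^1 log n) = O(n log n)

For T(n) = 7T(n/7) + O(n^1): log_7(7) = 1.0000. This is Case 2 of the Master Theorem (c = log_b(a), equal work at all levels), giving O(n log n).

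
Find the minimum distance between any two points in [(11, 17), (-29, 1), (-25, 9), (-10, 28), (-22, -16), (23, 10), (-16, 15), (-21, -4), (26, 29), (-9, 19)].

Computing all pairwise distances among 10 points:

d((11, 17), (-29, 1)) = 43.0813
d((11, 17), (-25, 9)) = 36.8782
d((11, 17), (-10, 28)) = 23.7065
d((11, 17), (-22, -16)) = 46.669
d((11, 17), (23, 10)) = 13.8924
d((11, 17), (-16, 15)) = 27.074
d((11, 17), (-21, -4)) = 38.2753
d((11, 17), (26, 29)) = 19.2094
d((11, 17), (-9, 19)) = 20.0998
d((-29, 1), (-25, 9)) = 8.9443
d((-29, 1), (-10, 28)) = 33.0151
d((-29, 1), (-22, -16)) = 18.3848
d((-29, 1), (23, 10)) = 52.7731
d((-29, 1), (-16, 15)) = 19.105
d((-29, 1), (-21, -4)) = 9.434
d((-29, 1), (26, 29)) = 61.7171
d((-29, 1), (-9, 19)) = 26.9072
d((-25, 9), (-10, 28)) = 24.2074
d((-25, 9), (-22, -16)) = 25.1794
d((-25, 9), (23, 10)) = 48.0104
d((-25, 9), (-16, 15)) = 10.8167
d((-25, 9), (-21, -4)) = 13.6015
d((-25, 9), (26, 29)) = 54.7814
d((-25, 9), (-9, 19)) = 18.868
d((-10, 28), (-22, -16)) = 45.607
d((-10, 28), (23, 10)) = 37.5899
d((-10, 28), (-16, 15)) = 14.3178
d((-10, 28), (-21, -4)) = 33.8378
d((-10, 28), (26, 29)) = 36.0139
d((-10, 28), (-9, 19)) = 9.0554
d((-22, -16), (23, 10)) = 51.9711
d((-22, -16), (-16, 15)) = 31.5753
d((-22, -16), (-21, -4)) = 12.0416
d((-22, -16), (26, 29)) = 65.7951
d((-22, -16), (-9, 19)) = 37.3363
d((23, 10), (-16, 15)) = 39.3192
d((23, 10), (-21, -4)) = 46.1736
d((23, 10), (26, 29)) = 19.2354
d((23, 10), (-9, 19)) = 33.2415
d((-16, 15), (-21, -4)) = 19.6469
d((-16, 15), (26, 29)) = 44.2719
d((-16, 15), (-9, 19)) = 8.0623 <-- minimum
d((-21, -4), (26, 29)) = 57.4282
d((-21, -4), (-9, 19)) = 25.9422
d((26, 29), (-9, 19)) = 36.4005

Closest pair: (-16, 15) and (-9, 19) with distance 8.0623

The closest pair is (-16, 15) and (-9, 19) with Euclidean distance 8.0623. For 10 points, brute-force pairwise comparison is shown above. For large n, the divide-and-conquer algorithm (sort by x, recurse on halves, check the dividing strip) achieves O(n log n).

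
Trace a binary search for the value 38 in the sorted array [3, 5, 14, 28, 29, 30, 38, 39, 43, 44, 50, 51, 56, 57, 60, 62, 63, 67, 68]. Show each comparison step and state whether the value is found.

Binary search for 38 in [3, 5, 14, 28, 29, 30, 38, 39, 43, 44, 50, 51, 56, 57, 60, 62, 63, 67, 68]:

lo=0, hi=18, mid=9, arr[mid]=44 -> 44 > 38, search left half
lo=0, hi=8, mid=4, arr[mid]=29 -> 29 < 38, search right half
lo=5, hi=8, mid=6, arr[mid]=38 -> Found target at index 6!

Binary search finds 38 at index 6 after 3 comparisons. The search repeatedly halves the search space by comparing with the middle element.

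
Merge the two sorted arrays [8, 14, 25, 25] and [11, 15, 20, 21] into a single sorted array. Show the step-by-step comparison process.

Merging process:

Compare 8 vs 11: take 8 from left. Merged: [8]
Compare 14 vs 11: take 11 from right. Merged: [8, 11]
Compare 14 vs 15: take 14 from left. Merged: [8, 11, 14]
Compare 25 vs 15: take 15 from right. Merged: [8, 11, 14, 15]
Compare 25 vs 20: take 20 from right. Merged: [8, 11, 14, 15, 20]
Compare 25 vs 21: take 21 from right. Merged: [8, 11, 14, 15, 20, 21]
Append remaining from left: [25, 25]. Merged: [8, 11, 14, 15, 20, 21, 25, 25]

Final merged array: [8, 11, 14, 15, 20, 21, 25, 25]
Total comparisons: 6

The merged array is [8, 11, 14, 15, 20, 21, 25, 25], requiring 6 comparisons. The merge step runs in O(n) time where n is the total number of elements.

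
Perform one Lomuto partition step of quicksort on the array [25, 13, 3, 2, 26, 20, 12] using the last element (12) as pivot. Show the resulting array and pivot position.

Lomuto partition with pivot = 12:

Initial array: [25, 13, 3, 2, 26, 20, 12]

arr[0]=25 > 12: no swap
arr[1]=13 > 12: no swap
arr[2]=3 <= 12: swap with position 0, array becomes [3, 13, 25, 2, 26, 20, 12]
arr[3]=2 <= 12: swap with position 1, array becomes [3, 2, 25, 13, 26, 20, 12]
arr[4]=26 > 12: no swap
arr[5]=20 > 12: no swap

Place pivot at position 2: [3, 2, 12, 13, 26, 20, 25]
Pivot position: 2

After partitioning with pivot 12, the array becomes [3, 2, 12, 13, 26, 20, 25]. The pivot is placed at index 2. All elements to the left of the pivot are <= 12, and all elements to the right are > 12.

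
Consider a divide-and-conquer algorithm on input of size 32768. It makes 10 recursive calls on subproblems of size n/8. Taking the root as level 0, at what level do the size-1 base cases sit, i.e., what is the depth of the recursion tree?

For divide and conquer with division factor 8:

Problem sizes at each level:
Level 0: 32768
Level 1: 4096
Level 2: 512
Level 3: 64
Level 4: 8
Level 5: 1

The root is level 0 and the size-1 base case is level 5 (the tree spans levels 0 through 5, i.e. 6 levels counting the root), so the depth is the number of divisions: log_8(32768) = 5

The recursion tree depth is log_8(32768) = 5. At each level, the problem size is divided by 8, so it takes 5 divisions to reduce to a base case of size 1. The algorithm makes 10 recursive calls at each level.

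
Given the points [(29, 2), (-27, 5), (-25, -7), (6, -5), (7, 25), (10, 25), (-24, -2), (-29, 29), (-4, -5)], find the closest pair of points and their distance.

Computing all pairwise distances among 9 points:

d((29, 2), (-27, 5)) = 56.0803
d((29, 2), (-25, -7)) = 54.7449
d((29, 2), (6, -5)) = 24.0416
d((29, 2), (7, 25)) = 31.8277
d((29, 2), (10, 25)) = 29.8329
d((29, 2), (-24, -2)) = 53.1507
d((29, 2), (-29, 29)) = 63.9766
d((29, 2), (-4, -5)) = 33.7343
d((-27, 5), (-25, -7)) = 12.1655
d((-27, 5), (6, -5)) = 34.4819
d((-27, 5), (7, 25)) = 39.4462
d((-27, 5), (10, 25)) = 42.0595
d((-27, 5), (-24, -2)) = 7.6158
d((-27, 5), (-29, 29)) = 24.0832
d((-27, 5), (-4, -5)) = 25.0799
d((-25, -7), (6, -5)) = 31.0644
d((-25, -7), (7, 25)) = 45.2548
d((-25, -7), (10, 25)) = 47.4236
d((-25, -7), (-24, -2)) = 5.099
d((-25, -7), (-29, 29)) = 36.2215
d((-25, -7), (-4, -5)) = 21.095
d((6, -5), (7, 25)) = 30.0167
d((6, -5), (10, 25)) = 30.2655
d((6, -5), (-24, -2)) = 30.1496
d((6, -5), (-29, 29)) = 48.7955
d((6, -5), (-4, -5)) = 10.0
d((7, 25), (10, 25)) = 3.0 <-- minimum
d((7, 25), (-24, -2)) = 41.1096
d((7, 25), (-29, 29)) = 36.2215
d((7, 25), (-4, -5)) = 31.9531
d((10, 25), (-24, -2)) = 43.4166
d((10, 25), (-29, 29)) = 39.2046
d((10, 25), (-4, -5)) = 33.1059
d((-24, -2), (-29, 29)) = 31.4006
d((-24, -2), (-4, -5)) = 20.2237
d((-29, 29), (-4, -5)) = 42.2019

Closest pair: (7, 25) and (10, 25) with distance 3.0

The closest pair is (7, 25) and (10, 25) with Euclidean distance 3.0. For 9 points, brute-force pairwise comparison is shown above. For large n, the divide-and-conquer algorithm (sort by x, recurse on halves, check the dividing strip) achieves O(n log n).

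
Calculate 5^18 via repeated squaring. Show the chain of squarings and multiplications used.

Computing 5^18 by squaring (build up from 5^1; each line after the first costs one multiplication):

5^1 = 5
5^2 = (5^1)^2 = 5^2 = 25
5^4 = (5^2)^2 = 25^2 = 625
5^8 = (5^4)^2 = 625^2 = 390625
5^9 = 5 * 5^8 = 5 * 390625 = 1953125
5^18 = (5^9)^2 = 1953125^2 = 3814697265625

Result: 3814697265625
Multiplications needed: 5 (5 lines after 5^1)

5^18 = 3814697265625. Using exponentiation by squaring, this requires 5 multiplications. The key idea: if the exponent is even, square the half-power; if odd, multiply by the base once.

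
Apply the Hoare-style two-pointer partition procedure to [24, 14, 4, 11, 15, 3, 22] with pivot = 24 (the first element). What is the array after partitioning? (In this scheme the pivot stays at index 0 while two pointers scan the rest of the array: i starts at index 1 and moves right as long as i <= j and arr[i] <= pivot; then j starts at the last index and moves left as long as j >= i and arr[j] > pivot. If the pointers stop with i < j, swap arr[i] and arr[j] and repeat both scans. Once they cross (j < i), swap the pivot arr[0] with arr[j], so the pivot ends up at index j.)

Hoare-style two-pointer partition with pivot = 24:

Initial array: [24, 14, 4, 11, 15, 3, 22]

Pointers start at i = 1, j = 6.
i ends at 7, j ends at 6: the pointers have crossed (j < i), so scanning stops.

Swap pivot arr[0] with arr[6] to place pivot at position 6: [22, 14, 4, 11, 15, 3, 24]
Pivot position: 6

After partitioning with pivot 24, the array becomes [22, 14, 4, 11, 15, 3, 24]. The pivot is placed at index 6. All elements to the left of the pivot are <= 24, and all elements to the right are > 24.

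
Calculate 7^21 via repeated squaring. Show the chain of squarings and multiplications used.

Computing 7^21 by squaring (build up from 7^1; each line after the first costs one multiplication):

7^1 = 7
7^2 = (7^1)^2 = 7^2 = 49
7^4 = (7^2)^2 = 49^2 = 2401
7^5 = 7 * 7^4 = 7 * 2401 = 16807
7^10 = (7^5)^2 = 16807^2 = 282475249
7^20 = (7^10)^2 = 282475249^2 = 79792266297612001
7^21 = 7 * 7^20 = 7 * 79792266297612001 = 558545864083284007

Result: 558545864083284007
Multiplications needed: 6 (6 lines after 7^1)

7^21 = 558545864083284007. Using exponentiation by squaring, this requires 6 multiplications. The key idea: if the exponent is even, square the half-power; if odd, multiply by the base once.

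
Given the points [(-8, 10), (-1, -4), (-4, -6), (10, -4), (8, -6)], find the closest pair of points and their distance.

Computing all pairwise distances among 5 points:

d((-8, 10), (-1, -4)) = 15.6525
d((-8, 10), (-4, -6)) = 16.4924
d((-8, 10), (10, -4)) = 22.8035
d((-8, 10), (8, -6)) = 22.6274
d((-1, -4), (-4, -6)) = 3.6056
d((-1, -4), (10, -4)) = 11.0
d((-1, -4), (8, -6)) = 9.2195
d((-4, -6), (10, -4)) = 14.1421
d((-4, -6), (8, -6)) = 12.0
d((10, -4), (8, -6)) = 2.8284 <-- minimum

Closest pair: (10, -4) and (8, -6) with distance 2.8284

The closest pair is (10, -4) and (8, -6) with Euclidean distance 2.8284. For 5 points, brute-force pairwise comparison is shown above. For large n, the divide-and-conquer algorithm (sort by x, recurse on halves, check the dividing strip) achieves O(n log n).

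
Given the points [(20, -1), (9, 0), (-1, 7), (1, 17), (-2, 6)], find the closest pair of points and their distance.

Computing all pairwise distances among 5 points:

d((20, -1), (9, 0)) = 11.0454
d((20, -1), (-1, 7)) = 22.4722
d((20, -1), (1, 17)) = 26.1725
d((20, -1), (-2, 6)) = 23.0868
d((9, 0), (-1, 7)) = 12.2066
d((9, 0), (1, 17)) = 18.7883
d((9, 0), (-2, 6)) = 12.53
d((-1, 7), (1, 17)) = 10.198
d((-1, 7), (-2, 6)) = 1.4142 <-- minimum
d((1, 17), (-2, 6)) = 11.4018

Closest pair: (-1, 7) and (-2, 6) with distance 1.4142

The closest pair is (-1, 7) and (-2, 6) with Euclidean distance 1.4142. For 5 points, brute-force pairwise comparison is shown above. For large n, the divide-and-conquer algorithm (sort by x, recurse on halves, check the dividing strip) achieves O(n log n).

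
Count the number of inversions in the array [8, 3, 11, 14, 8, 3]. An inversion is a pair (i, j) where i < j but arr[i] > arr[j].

Finding inversions in [8, 3, 11, 14, 8, 3]:

(0, 1): arr[0]=8 > arr[1]=3
(0, 5): arr[0]=8 > arr[5]=3
(2, 4): arr[2]=11 > arr[4]=8
(2, 5): arr[2]=11 > arr[5]=3
(3, 4): arr[3]=14 > arr[4]=8
(3, 5): arr[3]=14 > arr[5]=3
(4, 5): arr[4]=8 > arr[5]=3

Total inversions: 7

The array has 7 inversion(s): (0,1), (0,5), (2,4), (2,5), (3,4), (3,5), (4,5). Each pair (i,j) satisfies i < j and arr[i] > arr[j].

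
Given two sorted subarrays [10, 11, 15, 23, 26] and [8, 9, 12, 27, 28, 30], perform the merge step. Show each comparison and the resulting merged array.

Merging process:

Compare 10 vs 8: take 8 from right. Merged: [8]
Compare 10 vs 9: take 9 from right. Merged: [8, 9]
Compare 10 vs 12: take 10 from left. Merged: [8, 9, 10]
Compare 11 vs 12: take 11 from left. Merged: [8, 9, 10, 11]
Compare 15 vs 12: take 12 from right. Merged: [8, 9, 10, 11, 12]
Compare 15 vs 27: take 15 from left. Merged: [8, 9, 10, 11, 12, 15]
Compare 23 vs 27: take 23 from left. Merged: [8, 9, 10, 11, 12, 15, 23]
Compare 26 vs 27: take 26 from left. Merged: [8, 9, 10, 11, 12, 15, 23, 26]
Append remaining from right: [27, 28, 30]. Merged: [8, 9, 10, 11, 12, 15, 23, 26, 27, 28, 30]

Final merged array: [8, 9, 10, 11, 12, 15, 23, 26, 27, 28, 30]
Total comparisons: 8

The merged array is [8, 9, 10, 11, 12, 15, 23, 26, 27, 28, 30], requiring 8 comparisons. The merge step runs in O(n) time where n is the total number of elements.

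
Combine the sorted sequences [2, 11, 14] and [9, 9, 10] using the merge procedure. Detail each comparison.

Merging process:

Compare 2 vs 9: take 2 from left. Merged: [2]
Compare 11 vs 9: take 9 from right. Merged: [2, 9]
Compare 11 vs 9: take 9 from right. Merged: [2, 9, 9]
Compare 11 vs 10: take 10 from right. Merged: [2, 9, 9, 10]
Append remaining from left: [11, 14]. Merged: [2, 9, 9, 10, 11, 14]

Final merged array: [2, 9, 9, 10, 11, 14]
Total comparisons: 4

The merged array is [2, 9, 9, 10, 11, 14], requiring 4 comparisons. The merge step runs in O(n) time where n is the total number of elements.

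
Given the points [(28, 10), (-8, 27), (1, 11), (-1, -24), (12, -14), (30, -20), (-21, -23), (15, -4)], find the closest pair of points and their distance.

Computing all pairwise distances among 8 points:

d((28, 10), (-8, 27)) = 39.8121
d((28, 10), (1, 11)) = 27.0185
d((28, 10), (-1, -24)) = 44.6878
d((28, 10), (12, -14)) = 28.8444
d((28, 10), (30, -20)) = 30.0666
d((28, 10), (-21, -23)) = 59.0762
d((28, 10), (15, -4)) = 19.105
d((-8, 27), (1, 11)) = 18.3576
d((-8, 27), (-1, -24)) = 51.4782
d((-8, 27), (12, -14)) = 45.618
d((-8, 27), (30, -20)) = 60.4401
d((-8, 27), (-21, -23)) = 51.6624
d((-8, 27), (15, -4)) = 38.6005
d((1, 11), (-1, -24)) = 35.0571
d((1, 11), (12, -14)) = 27.313
d((1, 11), (30, -20)) = 42.45
d((1, 11), (-21, -23)) = 40.4969
d((1, 11), (15, -4)) = 20.5183
d((-1, -24), (12, -14)) = 16.4012
d((-1, -24), (30, -20)) = 31.257
d((-1, -24), (-21, -23)) = 20.025
d((-1, -24), (15, -4)) = 25.6125
d((12, -14), (30, -20)) = 18.9737
d((12, -14), (-21, -23)) = 34.2053
d((12, -14), (15, -4)) = 10.4403 <-- minimum
d((30, -20), (-21, -23)) = 51.0882
d((30, -20), (15, -4)) = 21.9317
d((-21, -23), (15, -4)) = 40.7063

Closest pair: (12, -14) and (15, -4) with distance 10.4403

The closest pair is (12, -14) and (15, -4) with Euclidean distance 10.4403. For 8 points, brute-force pairwise comparison is shown above. For large n, the divide-and-conquer algorithm (sort by x, recurse on halves, check the dividing strip) achieves O(n log n).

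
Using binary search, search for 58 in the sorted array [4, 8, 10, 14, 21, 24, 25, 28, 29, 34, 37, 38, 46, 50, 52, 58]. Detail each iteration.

Binary search for 58 in [4, 8, 10, 14, 21, 24, 25, 28, 29, 34, 37, 38, 46, 50, 52, 58]:

lo=0, hi=15, mid=7, arr[mid]=28 -> 28 < 58, search right half
lo=8, hi=15, mid=11, arr[mid]=38 -> 38 < 58, search right half
lo=12, hi=15, mid=13, arr[mid]=50 -> 50 < 58, search right half
lo=14, hi=15, mid=14, arr[mid]=52 -> 52 < 58, search right half
lo=15, hi=15, mid=15, arr[mid]=58 -> Found target at index 15!

Binary search finds 58 at index 15 after 5 comparisons. The search repeatedly halves the search space by comparing with the middle element.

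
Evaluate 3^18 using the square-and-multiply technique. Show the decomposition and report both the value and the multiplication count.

Computing 3^18 by squaring (build up from 3^1; each line after the first costs one multiplication):

3^1 = 3
3^2 = (3^1)^2 = 3^2 = 9
3^4 = (3^2)^2 = 9^2 = 81
3^8 = (3^4)^2 = 81^2 = 6561
3^9 = 3 * 3^8 = 3 * 6561 = 19683
3^18 = (3^9)^2 = 19683^2 = 387420489

Result: 387420489
Multiplications needed: 5 (5 lines after 3^1)

3^18 = 387420489. Using exponentiation by squaring, this requires 5 multiplications. The key idea: if the exponent is even, square the half-power; if odd, multiply by the base once.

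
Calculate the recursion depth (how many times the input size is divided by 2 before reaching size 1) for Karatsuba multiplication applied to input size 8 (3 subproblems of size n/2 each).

For divide and conquer with division factor 2:

Problem sizes at each level:
Level 0: 8
Level 1: 4
Level 2: 2
Level 3: 1

The root is level 0 and the size-1 base case is level 3 (the tree spans levels 0 through 3, i.e. 4 levels counting the root), so the depth is the number of divisions: log_2(8) = 3

The recursion tree depth is log_2(8) = 3. At each level, the problem size is divided by 2, so it takes 3 divisions to reduce to a base case of size 1. The algorithm makes 3 recursive calls at each level.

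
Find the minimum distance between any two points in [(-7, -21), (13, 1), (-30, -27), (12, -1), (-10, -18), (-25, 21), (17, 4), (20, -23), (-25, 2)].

Computing all pairwise distances among 9 points:

d((-7, -21), (13, 1)) = 29.7321
d((-7, -21), (-30, -27)) = 23.7697
d((-7, -21), (12, -1)) = 27.5862
d((-7, -21), (-10, -18)) = 4.2426
d((-7, -21), (-25, 21)) = 45.6946
d((-7, -21), (17, 4)) = 34.6554
d((-7, -21), (20, -23)) = 27.074
d((-7, -21), (-25, 2)) = 29.2062
d((13, 1), (-30, -27)) = 51.3128
d((13, 1), (12, -1)) = 2.2361 <-- minimum
d((13, 1), (-10, -18)) = 29.8329
d((13, 1), (-25, 21)) = 42.9418
d((13, 1), (17, 4)) = 5.0
d((13, 1), (20, -23)) = 25.0
d((13, 1), (-25, 2)) = 38.0132
d((-30, -27), (12, -1)) = 49.3964
d((-30, -27), (-10, -18)) = 21.9317
d((-30, -27), (-25, 21)) = 48.2597
d((-30, -27), (17, 4)) = 56.3028
d((-30, -27), (20, -23)) = 50.1597
d((-30, -27), (-25, 2)) = 29.4279
d((12, -1), (-10, -18)) = 27.8029
d((12, -1), (-25, 21)) = 43.0465
d((12, -1), (17, 4)) = 7.0711
d((12, -1), (20, -23)) = 23.4094
d((12, -1), (-25, 2)) = 37.1214
d((-10, -18), (-25, 21)) = 41.7852
d((-10, -18), (17, 4)) = 34.8281
d((-10, -18), (20, -23)) = 30.4138
d((-10, -18), (-25, 2)) = 25.0
d((-25, 21), (17, 4)) = 45.31
d((-25, 21), (20, -23)) = 62.9365
d((-25, 21), (-25, 2)) = 19.0
d((17, 4), (20, -23)) = 27.1662
d((17, 4), (-25, 2)) = 42.0476
d((20, -23), (-25, 2)) = 51.4782

Closest pair: (13, 1) and (12, -1) with distance 2.2361

The closest pair is (13, 1) and (12, -1) with Euclidean distance 2.2361. For 9 points, brute-force pairwise comparison is shown above. For large n, the divide-and-conquer algorithm (sort by x, recurse on halves, check the dividing strip) achieves O(n log n).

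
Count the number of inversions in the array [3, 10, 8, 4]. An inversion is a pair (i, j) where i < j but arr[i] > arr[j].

Finding inversions in [3, 10, 8, 4]:

(1, 2): arr[1]=10 > arr[2]=8
(1, 3): arr[1]=10 > arr[3]=4
(2, 3): arr[2]=8 > arr[3]=4

Total inversions: 3

The array has 3 inversion(s): (1,2), (1,3), (2,3). Each pair (i,j) satisfies i < j and arr[i] > arr[j].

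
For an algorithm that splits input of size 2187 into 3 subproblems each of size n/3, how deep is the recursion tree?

For divide and conquer with division factor 3:

Problem sizes at each level:
Level 0: 2187
Level 1: 729
Level 2: 243
Level 3: 81
Level 4: 27
Level 5: 9
Level 6: 3
Level 7: 1

The root is level 0 and the size-1 base case is level 7 (the tree spans levels 0 through 7, i.e. 8 levels counting the root), so the depth is the number of divisions: log_3(2187) = 7

The recursion tree depth is log_3(2187) = 7. At each level, the problem size is divided by 3, so it takes 7 divisions to reduce to a base case of size 1. The algorithm makes 3 recursive calls at each level.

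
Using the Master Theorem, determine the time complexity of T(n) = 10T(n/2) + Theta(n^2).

Master Theorem for T(n) = 10T(n/2) + O(n^2):

a = 10, b = 2, c = 2
log_b(a) = log_2(10) = 3.3219

Case 1: c = 2 < log_2(10) = 3.3219
T(n) = O(n^(log_2 10))

For T(n) = 10T(n/2) + O(n^2): log_2(10) = 3.3219. This is Case 1 of the Master Theorem (c < log_b(a), work dominated by leaves), giving O(n^(log_2 10)).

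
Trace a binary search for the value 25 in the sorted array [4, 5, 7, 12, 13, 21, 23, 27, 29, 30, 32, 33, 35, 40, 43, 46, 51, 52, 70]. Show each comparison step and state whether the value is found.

Binary search for 25 in [4, 5, 7, 12, 13, 21, 23, 27, 29, 30, 32, 33, 35, 40, 43, 46, 51, 52, 70]:

lo=0, hi=18, mid=9, arr[mid]=30 -> 30 > 25, search left half
lo=0, hi=8, mid=4, arr[mid]=13 -> 13 < 25, search right half
lo=5, hi=8, mid=6, arr[mid]=23 -> 23 < 25, search right half
lo=7, hi=8, mid=7, arr[mid]=27 -> 27 > 25, search left half
lo=7 > hi=6, target 25 not found

Binary search determines that 25 is not in the array after 4 comparisons. The search space was exhausted without finding the target.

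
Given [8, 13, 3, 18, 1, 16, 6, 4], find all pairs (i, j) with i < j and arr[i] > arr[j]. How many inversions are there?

Finding inversions in [8, 13, 3, 18, 1, 16, 6, 4]:

(0, 2): arr[0]=8 > arr[2]=3
(0, 4): arr[0]=8 > arr[4]=1
(0, 6): arr[0]=8 > arr[6]=6
(0, 7): arr[0]=8 > arr[7]=4
(1, 2): arr[1]=13 > arr[2]=3
(1, 4): arr[1]=13 > arr[4]=1
(1, 6): arr[1]=13 > arr[6]=6
(1, 7): arr[1]=13 > arr[7]=4
(2, 4): arr[2]=3 > arr[4]=1
(3, 4): arr[3]=18 > arr[4]=1
(3, 5): arr[3]=18 > arr[5]=16
(3, 6): arr[3]=18 > arr[6]=6
(3, 7): arr[3]=18 > arr[7]=4
(5, 6): arr[5]=16 > arr[6]=6
(5, 7): arr[5]=16 > arr[7]=4
(6, 7): arr[6]=6 > arr[7]=4

Total inversions: 16

The array has 16 inversion(s): (0,2), (0,4), (0,6), (0,7), (1,2), (1,4), (1,6), (1,7), (2,4), (3,4), (3,5), (3,6), (3,7), (5,6), (5,7), (6,7). Each pair (i,j) satisfies i < j and arr[i] > arr[j].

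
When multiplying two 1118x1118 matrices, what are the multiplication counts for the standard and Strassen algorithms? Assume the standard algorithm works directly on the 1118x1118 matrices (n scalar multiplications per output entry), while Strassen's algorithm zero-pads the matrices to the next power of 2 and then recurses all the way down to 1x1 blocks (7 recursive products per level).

Matrix multiplication for 1118x1118 matrices:

Strassen's algorithm requires power-of-2 dimensions. Pad 1118x1118 to 2048x2048 (next power of 2).

Standard algorithm: 1118^3 = 1397415032 multiplications
Strassen's algorithm: 7^(log2(2048)) = 7^11 = 1977326743 multiplications
Difference: 1397415032 - 1977326743 = -579911711 (Strassen uses MORE here due to padding overhead — for small or just-over-power-of-2 n, padding can outweigh the per-level savings)

Standard: 1397415032 multiplications (1118^3). Strassen: 1977326743 multiplications (7^11, after padding to 2048x2048). Strassen reduces 8 recursive multiplications to 7 at each level.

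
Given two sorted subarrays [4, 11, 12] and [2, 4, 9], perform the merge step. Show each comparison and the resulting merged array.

Merging process:

Compare 4 vs 2: take 2 from right. Merged: [2]
Compare 4 vs 4: take 4 from left. Merged: [2, 4]
Compare 11 vs 4: take 4 from right. Merged: [2, 4, 4]
Compare 11 vs 9: take 9 from right. Merged: [2, 4, 4, 9]
Append remaining from left: [11, 12]. Merged: [2, 4, 4, 9, 11, 12]

Final merged array: [2, 4, 4, 9, 11, 12]
Total comparisons: 4

The merged array is [2, 4, 4, 9, 11, 12], requiring 4 comparisons. The merge step runs in O(n) time where n is the total number of elements.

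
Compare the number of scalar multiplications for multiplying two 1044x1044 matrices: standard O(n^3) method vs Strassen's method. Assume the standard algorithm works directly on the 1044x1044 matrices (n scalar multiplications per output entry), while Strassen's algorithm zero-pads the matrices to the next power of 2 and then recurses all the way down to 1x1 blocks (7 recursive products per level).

Matrix multiplication for 1044x1044 matrices:

Strassen's algorithm requires power-of-2 dimensions. Pad 1044x1044 to 2048x2048 (next power of 2).

Standard algorithm: 1044^3 = 1137893184 multiplications
Strassen's algorithm: 7^(log2(2048)) = 7^11 = 1977326743 multiplications
Difference: 1137893184 - 1977326743 = -839433559 (Strassen uses MORE here due to padding overhead — for small or just-over-power-of-2 n, padding can outweigh the per-level savings)

Standard: 1137893184 multiplications (1044^3). Strassen: 1977326743 multiplications (7^11, after padding to 2048x2048). Strassen reduces 8 recursive multiplications to 7 at each level.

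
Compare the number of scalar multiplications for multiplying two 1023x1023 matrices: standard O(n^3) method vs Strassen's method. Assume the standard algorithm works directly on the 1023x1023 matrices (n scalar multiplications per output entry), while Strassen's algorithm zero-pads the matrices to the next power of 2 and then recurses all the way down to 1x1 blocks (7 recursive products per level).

Matrix multiplication for 1023x1023 matrices:

Strassen's algorithm requires power-of-2 dimensions. Pad 1023x1023 to 1024x1024 (next power of 2).

Standard algorithm: 1023^3 = 1070599167 multiplications
Strassen's algorithm: 7^(log2(1024)) = 7^10 = 282475249 multiplications
Savings: 1070599167 - 282475249 = 788123918 multiplications

Standard: 1070599167 multiplications (1023^3). Strassen: 282475249 multiplications (7^10, after padding to 1024x1024). Strassen reduces 8 recursive multiplications to 7 at each level.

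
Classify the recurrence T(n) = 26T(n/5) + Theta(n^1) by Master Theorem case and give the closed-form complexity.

Master Theorem for T(n) = 26T(n/5) + O(n^1):

a = 26, b = 5, c = 1
log_b(a) = log_5(26) = 2.0244

Case 1: c = 1 < log_5(26) = 2.0244
T(n) = O(n^(log_5 26))

For T(n) = 26T(n/5) + O(n^1): log_5(26) = 2.0244. This is Case 1 of the Master Theorem (c < log_b(a), work dominated by leaves), giving O(n^(log_5 26)).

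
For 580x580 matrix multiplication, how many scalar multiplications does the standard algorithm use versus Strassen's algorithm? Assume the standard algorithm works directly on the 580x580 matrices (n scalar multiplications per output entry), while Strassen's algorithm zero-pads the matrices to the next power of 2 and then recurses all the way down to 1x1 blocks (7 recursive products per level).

Matrix multiplication for 580x580 matrices:

Strassen's algorithm requires power-of-2 dimensions. Pad 580x580 to 1024x1024 (next power of 2).

Standard algorithm: 580^3 = 195112000 multiplications
Strassen's algorithm: 7^(log2(1024)) = 7^10 = 282475249 multiplications
Difference: 195112000 - 282475249 = -87363249 (Strassen uses MORE here due to padding overhead — for small or just-over-power-of-2 n, padding can outweigh the per-level savings)

Standard: 195112000 multiplications (580^3). Strassen: 282475249 multiplications (7^10, after padding to 1024x1024). Strassen reduces 8 recursive multiplications to 7 at each level.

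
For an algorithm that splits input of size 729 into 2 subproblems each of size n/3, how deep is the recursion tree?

For divide and conquer with division factor 3:

Problem sizes at each level:
Level 0: 729
Level 1: 243
Level 2: 81
Level 3: 27
Level 4: 9
Level 5: 3
Level 6: 1

The root is level 0 and the size-1 base case is level 6 (the tree spans levels 0 through 6, i.e. 7 levels counting the root), so the depth is the number of divisions: log_3(729) = 6

The recursion tree depth is log_3(729) = 6. At each level, the problem size is divided by 3, so it takes 6 divisions to reduce to a base case of size 1. The algorithm makes 2 recursive calls at each level.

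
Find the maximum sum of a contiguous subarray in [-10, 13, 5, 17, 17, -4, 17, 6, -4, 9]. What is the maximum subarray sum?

Using Kadane's algorithm on [-10, 13, 5, 17, 17, -4, 17, 6, -4, 9]:

Scanning through the array:
Position 1 (value 13): max_ending_here = 13, max_so_far = 13
Position 2 (value 5): max_ending_here = 18, max_so_far = 18
Position 3 (value 17): max_ending_here = 35, max_so_far = 35
Position 4 (value 17): max_ending_here = 52, max_so_far = 52
Position 5 (value -4): max_ending_here = 48, max_so_far = 52
Position 6 (value 17): max_ending_here = 65, max_so_far = 65
Position 7 (value 6): max_ending_here = 71, max_so_far = 71
Position 8 (value -4): max_ending_here = 67, max_so_far = 71
Position 9 (value 9): max_ending_here = 76, max_so_far = 76

Maximum subarray: [13, 5, 17, 17, -4, 17, 6, -4, 9]
Maximum sum: 76

The maximum subarray is [13, 5, 17, 17, -4, 17, 6, -4, 9] with sum 76. This subarray runs from index 1 to index 9.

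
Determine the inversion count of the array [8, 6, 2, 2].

Finding inversions in [8, 6, 2, 2]:

(0, 1): arr[0]=8 > arr[1]=6
(0, 2): arr[0]=8 > arr[2]=2
(0, 3): arr[0]=8 > arr[3]=2
(1, 2): arr[1]=6 > arr[2]=2
(1, 3): arr[1]=6 > arr[3]=2

Total inversions: 5

The array has 5 inversion(s): (0,1), (0,2), (0,3), (1,2), (1,3). Each pair (i,j) satisfies i < j and arr[i] > arr[j].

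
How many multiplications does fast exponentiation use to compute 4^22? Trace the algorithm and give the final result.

Computing 4^22 by squaring (build up from 4^1; each line after the first costs one multiplication):

4^1 = 4
4^2 = (4^1)^2 = 4^2 = 16
4^4 = (4^2)^2 = 16^2 = 256
4^5 = 4 * 4^4 = 4 * 256 = 1024
4^10 = (4^5)^2 = 1024^2 = 1048576
4^11 = 4 * 4^10 = 4 * 1048576 = 4194304
4^22 = (4^11)^2 = 4194304^2 = 17592186044416

Result: 17592186044416
Multiplications needed: 6 (6 lines after 4^1)

4^22 = 17592186044416. Using exponentiation by squaring, this requires 6 multiplications. The key idea: if the exponent is even, square the half-power; if odd, multiply by the base once.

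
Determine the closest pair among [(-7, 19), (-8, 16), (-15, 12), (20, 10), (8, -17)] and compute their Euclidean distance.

Computing all pairwise distances among 5 points:

d((-7, 19), (-8, 16)) = 3.1623 <-- minimum
d((-7, 19), (-15, 12)) = 10.6301
d((-7, 19), (20, 10)) = 28.4605
d((-7, 19), (8, -17)) = 39.0
d((-8, 16), (-15, 12)) = 8.0623
d((-8, 16), (20, 10)) = 28.6356
d((-8, 16), (8, -17)) = 36.6742
d((-15, 12), (20, 10)) = 35.0571
d((-15, 12), (8, -17)) = 37.0135
d((20, 10), (8, -17)) = 29.5466

Closest pair: (-7, 19) and (-8, 16) with distance 3.1623

The closest pair is (-7, 19) and (-8, 16) with Euclidean distance 3.1623. For 5 points, brute-force pairwise comparison is shown above. For large n, the divide-and-conquer algorithm (sort by x, recurse on halves, check the dividing strip) achieves O(n log n).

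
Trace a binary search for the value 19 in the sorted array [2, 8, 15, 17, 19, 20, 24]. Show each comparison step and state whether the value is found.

Binary search for 19 in [2, 8, 15, 17, 19, 20, 24]:

lo=0, hi=6, mid=3, arr[mid]=17 -> 17 < 19, search right half
lo=4, hi=6, mid=5, arr[mid]=20 -> 20 > 19, search left half
lo=4, hi=4, mid=4, arr[mid]=19 -> Found target at index 4!

Binary search finds 19 at index 4 after 3 comparisons. The search repeatedly halves the search space by comparing with the middle element.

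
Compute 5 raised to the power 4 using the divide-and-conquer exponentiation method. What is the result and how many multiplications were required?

Computing 5^4 by squaring (build up from 5^1; each line after the first costs one multiplication):

5^1 = 5
5^2 = (5^1)^2 = 5^2 = 25
5^4 = (5^2)^2 = 25^2 = 625

Result: 625
Multiplications needed: 2 (2 lines after 5^1)

5^4 = 625. Using exponentiation by squaring, this requires 2 multiplications. The key idea: if the exponent is even, square the half-power; if odd, multiply by the base once.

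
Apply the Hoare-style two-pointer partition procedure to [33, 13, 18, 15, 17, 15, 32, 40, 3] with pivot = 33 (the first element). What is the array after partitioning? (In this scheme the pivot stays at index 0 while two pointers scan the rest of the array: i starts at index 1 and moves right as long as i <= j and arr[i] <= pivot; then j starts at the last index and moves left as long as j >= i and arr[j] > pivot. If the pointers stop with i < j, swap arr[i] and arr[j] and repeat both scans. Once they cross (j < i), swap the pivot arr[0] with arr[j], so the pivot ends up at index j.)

Hoare-style two-pointer partition with pivot = 33:

Initial array: [33, 13, 18, 15, 17, 15, 32, 40, 3]

Pointers start at i = 1, j = 8.
i stops at index 7 (arr[7]=40 > 33), j stops at index 8 (arr[8]=3 <= 33): swap arr[7] and arr[8], array becomes [33, 13, 18, 15, 17, 15, 32, 3, 40]
i ends at 8, j ends at 7: the pointers have crossed (j < i), so scanning stops.

Swap pivot arr[0] with arr[7] to place pivot at position 7: [3, 13, 18, 15, 17, 15, 32, 33, 40]
Pivot position: 7

After partitioning with pivot 33, the array becomes [3, 13, 18, 15, 17, 15, 32, 33, 40]. The pivot is placed at index 7. All elements to the left of the pivot are <= 33, and all elements to the right are > 33.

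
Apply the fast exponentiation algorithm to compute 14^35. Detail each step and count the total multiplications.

Computing 14^35 by squaring (build up from 14^1; each line after the first costs one multiplication):

14^1 = 14
14^2 = (14^1)^2 = 14^2 = 196
14^4 = (14^2)^2 = 196^2 = 38416
14^8 = (14^4)^2 = 38416^2 = 1475789056
14^16 = (14^8)^2 = 1475789056^2 = 2177953337809371136
14^17 = 14 * 14^16 = 14 * 2177953337809371136 = 30491346729331195904
14^34 = (14^17)^2 = 30491346729331195904^2 = 929722225368296217729286886758826377216
14^35 = 14 * 14^34 = 14 * 929722225368296217729286886758826377216 = 13016111155156147048210016414623569281024

Result: 13016111155156147048210016414623569281024
Multiplications needed: 7 (7 lines after 14^1)

14^35 = 13016111155156147048210016414623569281024. Using exponentiation by squaring, this requires 7 multiplications. The key idea: if the exponent is even, square the half-power; if odd, multiply by the base once.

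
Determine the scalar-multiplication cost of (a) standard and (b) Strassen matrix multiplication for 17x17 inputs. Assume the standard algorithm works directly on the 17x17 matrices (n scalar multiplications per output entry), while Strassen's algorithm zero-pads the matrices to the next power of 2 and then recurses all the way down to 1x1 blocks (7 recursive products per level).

Matrix multiplication for 17x17 matrices:

Strassen's algorithm requires power-of-2 dimensions. Pad 17x17 to 32x32 (next power of 2).

Standard algorithm: 17^3 = 4913 multiplications
Strassen's algorithm: 7^(log2(32)) = 7^5 = 16807 multiplications
Difference: 4913 - 16807 = -11894 (Strassen uses MORE here due to padding overhead — for small or just-over-power-of-2 n, padding can outweigh the per-level savings)

Standard: 4913 multiplications (17^3). Strassen: 16807 multiplications (7^5, after padding to 32x32). Strassen reduces 8 recursive multiplications to 7 at each level.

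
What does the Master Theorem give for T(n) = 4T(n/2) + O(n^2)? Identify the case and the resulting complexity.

Master Theorem for T(n) = 4T(n/2) + O(n^2):

a = 4, b = 2, c = 2
log_b(a) = log_2(4) = 2.0000

Case 2: c = 2 = log_2(4) = 2.0000
T(n) = O(n^2 log n) = O(n^2 log n)

For T(n) = 4T(n/2) + O(n^2): log_2(4) = 2.0000. This is Case 2 of the Master Theorem (c = log_b(a), equal work at all levels), giving O(n^2 log n).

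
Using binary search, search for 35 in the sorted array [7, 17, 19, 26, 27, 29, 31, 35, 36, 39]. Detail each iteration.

Binary search for 35 in [7, 17, 19, 26, 27, 29, 31, 35, 36, 39]:

lo=0, hi=9, mid=4, arr[mid]=27 -> 27 < 35, search right half
lo=5, hi=9, mid=7, arr[mid]=35 -> Found target at index 7!

Binary search finds 35 at index 7 after 2 comparisons. The search repeatedly halves the search space by comparing with the middle element.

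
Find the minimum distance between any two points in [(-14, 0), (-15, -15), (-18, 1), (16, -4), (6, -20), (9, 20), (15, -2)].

Computing all pairwise distances among 7 points:

d((-14, 0), (-15, -15)) = 15.0333
d((-14, 0), (-18, 1)) = 4.1231
d((-14, 0), (16, -4)) = 30.2655
d((-14, 0), (6, -20)) = 28.2843
d((-14, 0), (9, 20)) = 30.4795
d((-14, 0), (15, -2)) = 29.0689
d((-15, -15), (-18, 1)) = 16.2788
d((-15, -15), (16, -4)) = 32.8938
d((-15, -15), (6, -20)) = 21.587
d((-15, -15), (9, 20)) = 42.4382
d((-15, -15), (15, -2)) = 32.6956
d((-18, 1), (16, -4)) = 34.3657
d((-18, 1), (6, -20)) = 31.8904
d((-18, 1), (9, 20)) = 33.0151
d((-18, 1), (15, -2)) = 33.1361
d((16, -4), (6, -20)) = 18.868
d((16, -4), (9, 20)) = 25.0
d((16, -4), (15, -2)) = 2.2361 <-- minimum
d((6, -20), (9, 20)) = 40.1123
d((6, -20), (15, -2)) = 20.1246
d((9, 20), (15, -2)) = 22.8035

Closest pair: (16, -4) and (15, -2) with distance 2.2361

The closest pair is (16, -4) and (15, -2) with Euclidean distance 2.2361. For 7 points, brute-force pairwise comparison is shown above. For large n, the divide-and-conquer algorithm (sort by x, recurse on halves, check the dividing strip) achieves O(n log n).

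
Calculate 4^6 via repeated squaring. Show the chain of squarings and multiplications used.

Computing 4^6 by squaring (build up from 4^1; each line after the first costs one multiplication):

4^1 = 4
4^2 = (4^1)^2 = 4^2 = 16
4^3 = 4 * 4^2 = 4 * 16 = 64
4^6 = (4^3)^2 = 64^2 = 4096

Result: 4096
Multiplications needed: 3 (3 lines after 4^1)

4^6 = 4096. Using exponentiation by squaring, this requires 3 multiplications. The key idea: if the exponent is even, square the half-power; if odd, multiply by the base once.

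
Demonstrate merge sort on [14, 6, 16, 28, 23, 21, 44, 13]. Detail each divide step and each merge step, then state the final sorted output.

Merge sort trace:

Split: [14, 6, 16, 28, 23, 21, 44, 13] -> [14, 6, 16, 28] and [23, 21, 44, 13]
  Split: [14, 6, 16, 28] -> [14, 6] and [16, 28]
    Split: [14, 6] -> [14] and [6]
    Merge: [14] + [6] -> [6, 14]
    Split: [16, 28] -> [16] and [28]
    Merge: [16] + [28] -> [16, 28]
  Merge: [6, 14] + [16, 28] -> [6, 14, 16, 28]
  Split: [23, 21, 44, 13] -> [23, 21] and [44, 13]
    Split: [23, 21] -> [23] and [21]
    Merge: [23] + [21] -> [21, 23]
    Split: [44, 13] -> [44] and [13]
    Merge: [44] + [13] -> [13, 44]
  Merge: [21, 23] + [13, 44] -> [13, 21, 23, 44]
Merge: [6, 14, 16, 28] + [13, 21, 23, 44] -> [6, 13, 14, 16, 21, 23, 28, 44]

Final sorted array: [6, 13, 14, 16, 21, 23, 28, 44]

The merge sort proceeds by recursively splitting the array and merging sorted halves.
After all merges, the sorted array is [6, 13, 14, 16, 21, 23, 28, 44].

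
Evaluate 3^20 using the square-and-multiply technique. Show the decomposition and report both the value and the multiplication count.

Computing 3^20 by squaring (build up from 3^1; each line after the first costs one multiplication):

3^1 = 3
3^2 = (3^1)^2 = 3^2 = 9
3^4 = (3^2)^2 = 9^2 = 81
3^5 = 3 * 3^4 = 3 * 81 = 243
3^10 = (3^5)^2 = 243^2 = 59049
3^20 = (3^10)^2 = 59049^2 = 3486784401

Result: 3486784401
Multiplications needed: 5 (5 lines after 3^1)

3^20 = 3486784401. Using exponentiation by squaring, this requires 5 multiplications. The key idea: if the exponent is even, square the half-power; if odd, multiply by the base once.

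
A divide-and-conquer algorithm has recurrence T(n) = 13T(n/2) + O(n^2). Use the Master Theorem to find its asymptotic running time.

Master Theorem for T(n) = 13T(n/2) + O(n^2):

a = 13, b = 2, c = 2
log_b(a) = log_2(13) = 3.7004

Case 1: c = 2 < log_2(13) = 3.7004
T(n) = O(n^(log_2 13))

For T(n) = 13T(n/2) + O(n^2): log_2(13) = 3.7004. This is Case 1 of the Master Theorem (c < log_b(a), work dominated by leaves), giving O(n^(log_2 13)).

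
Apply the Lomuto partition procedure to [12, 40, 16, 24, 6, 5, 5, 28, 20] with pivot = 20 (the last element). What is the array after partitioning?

Lomuto partition with pivot = 20:

Initial array: [12, 40, 16, 24, 6, 5, 5, 28, 20]

arr[0]=12 <= 20: swap with position 0, array becomes [12, 40, 16, 24, 6, 5, 5, 28, 20]
arr[1]=40 > 20: no swap
arr[2]=16 <= 20: swap with position 1, array becomes [12, 16, 40, 24, 6, 5, 5, 28, 20]
arr[3]=24 > 20: no swap
arr[4]=6 <= 20: swap with position 2, array becomes [12, 16, 6, 24, 40, 5, 5, 28, 20]
arr[5]=5 <= 20: swap with position 3, array becomes [12, 16, 6, 5, 40, 24, 5, 28, 20]
arr[6]=5 <= 20: swap with position 4, array becomes [12, 16, 6, 5, 5, 24, 40, 28, 20]
arr[7]=28 > 20: no swap

Place pivot at position 5: [12, 16, 6, 5, 5, 20, 40, 28, 24]
Pivot position: 5

After partitioning with pivot 20, the array becomes [12, 16, 6, 5, 5, 20, 40, 28, 24]. The pivot is placed at index 5. All elements to the left of the pivot are <= 20, and all elements to the right are > 20.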